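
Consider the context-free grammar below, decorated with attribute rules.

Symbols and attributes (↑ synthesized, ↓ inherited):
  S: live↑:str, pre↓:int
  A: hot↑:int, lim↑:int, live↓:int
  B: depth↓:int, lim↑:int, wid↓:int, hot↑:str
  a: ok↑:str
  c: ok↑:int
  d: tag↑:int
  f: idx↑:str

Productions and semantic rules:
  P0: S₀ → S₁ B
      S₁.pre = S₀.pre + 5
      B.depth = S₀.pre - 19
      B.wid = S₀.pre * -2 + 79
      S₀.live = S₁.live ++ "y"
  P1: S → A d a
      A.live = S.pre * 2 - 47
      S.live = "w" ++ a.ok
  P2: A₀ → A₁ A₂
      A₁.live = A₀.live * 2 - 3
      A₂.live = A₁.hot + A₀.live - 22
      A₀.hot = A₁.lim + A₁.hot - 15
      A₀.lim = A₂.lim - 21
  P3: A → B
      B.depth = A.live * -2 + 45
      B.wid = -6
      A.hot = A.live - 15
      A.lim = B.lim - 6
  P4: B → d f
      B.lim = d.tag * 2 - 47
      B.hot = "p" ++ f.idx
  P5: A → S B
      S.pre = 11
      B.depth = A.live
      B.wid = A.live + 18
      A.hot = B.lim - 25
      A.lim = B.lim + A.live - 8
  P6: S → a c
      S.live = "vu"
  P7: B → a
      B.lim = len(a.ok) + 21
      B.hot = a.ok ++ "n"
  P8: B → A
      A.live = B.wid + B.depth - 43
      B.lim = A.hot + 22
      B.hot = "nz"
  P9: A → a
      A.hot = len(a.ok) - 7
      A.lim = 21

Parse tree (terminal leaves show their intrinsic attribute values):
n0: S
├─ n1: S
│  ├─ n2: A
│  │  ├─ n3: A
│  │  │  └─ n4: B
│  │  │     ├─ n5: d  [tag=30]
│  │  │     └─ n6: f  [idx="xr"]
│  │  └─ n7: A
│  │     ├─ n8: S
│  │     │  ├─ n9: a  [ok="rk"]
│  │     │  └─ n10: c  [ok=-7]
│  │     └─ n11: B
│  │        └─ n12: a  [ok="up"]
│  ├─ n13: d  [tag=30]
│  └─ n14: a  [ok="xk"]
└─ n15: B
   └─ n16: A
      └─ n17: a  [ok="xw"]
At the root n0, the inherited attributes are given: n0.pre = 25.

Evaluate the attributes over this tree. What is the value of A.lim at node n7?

1. n0.pre = 25  [given at root]
2. n1.pre = 30  [S₀.pre + 5]
3. n2.live = 13  [S.pre * 2 - 47]
4. n3.live = 23  [A₀.live * 2 - 3]
5. n4.depth = -1  [A.live * -2 + 45]
6. n4.wid = -6  [-6]
7. n5.tag = 30  [terminal]
8. n6.idx = "xr"  [terminal]
9. n4.lim = 13  [d.tag * 2 - 47]
10. n4.hot = "pxr"  ["p" ++ f.idx]
11. n3.hot = 8  [A.live - 15]
12. n3.lim = 7  [B.lim - 6]
13. n7.live = -1  [A₁.hot + A₀.live - 22]
14. n8.pre = 11  [11]
15. n9.ok = "rk"  [terminal]
16. n10.ok = -7  [terminal]
17. n8.live = "vu"  ["vu"]
18. n11.depth = -1  [A.live]
19. n11.wid = 17  [A.live + 18]
20. n12.ok = "up"  [terminal]
21. n11.lim = 23  [len(a.ok) + 21]
22. n11.hot = "upn"  [a.ok ++ "n"]
23. n7.hot = -2  [B.lim - 25]
24. n7.lim = 14  [B.lim + A.live - 8]
25. n2.hot = 0  [A₁.lim + A₁.hot - 15]
26. n2.lim = -7  [A₂.lim - 21]
27. n13.tag = 30  [terminal]
28. n14.ok = "xk"  [terminal]
29. n1.live = "wxk"  ["w" ++ a.ok]
30. n15.depth = 6  [S₀.pre - 19]
31. n15.wid = 29  [S₀.pre * -2 + 79]
32. n16.live = -8  [B.wid + B.depth - 43]
33. n17.ok = "xw"  [terminal]
34. n16.hot = -5  [len(a.ok) - 7]
35. n16.lim = 21  [21]
36. n15.lim = 17  [A.hot + 22]
37. n15.hot = "nz"  ["nz"]
38. n0.live = "wxky"  [S₁.live ++ "y"]

14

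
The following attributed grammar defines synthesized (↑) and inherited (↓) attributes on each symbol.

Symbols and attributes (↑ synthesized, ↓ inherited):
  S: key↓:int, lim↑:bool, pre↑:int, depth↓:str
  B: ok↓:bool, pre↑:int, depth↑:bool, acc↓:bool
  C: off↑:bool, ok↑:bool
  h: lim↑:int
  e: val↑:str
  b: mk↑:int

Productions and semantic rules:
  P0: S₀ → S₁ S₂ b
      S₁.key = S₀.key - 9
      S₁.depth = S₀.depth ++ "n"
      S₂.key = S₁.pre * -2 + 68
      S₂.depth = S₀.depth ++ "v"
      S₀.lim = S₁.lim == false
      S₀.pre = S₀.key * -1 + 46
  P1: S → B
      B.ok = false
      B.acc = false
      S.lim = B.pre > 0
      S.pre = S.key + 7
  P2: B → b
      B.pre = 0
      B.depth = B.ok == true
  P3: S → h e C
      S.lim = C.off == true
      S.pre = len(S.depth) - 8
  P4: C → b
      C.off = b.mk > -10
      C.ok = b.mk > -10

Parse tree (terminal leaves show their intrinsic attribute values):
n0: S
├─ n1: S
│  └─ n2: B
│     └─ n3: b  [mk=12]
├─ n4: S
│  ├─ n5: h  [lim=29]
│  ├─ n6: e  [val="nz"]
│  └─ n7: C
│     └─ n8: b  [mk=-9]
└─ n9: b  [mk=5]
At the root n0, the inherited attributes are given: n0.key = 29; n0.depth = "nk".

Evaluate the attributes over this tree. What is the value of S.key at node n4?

14

1. n0.key = 29  [given at root]
2. n0.depth = "nk"  [given at root]
3. n1.key = 20  [S₀.key - 9]
4. n1.depth = "nkn"  [S₀.depth ++ "n"]
5. n2.ok = false  [false]
6. n2.acc = false  [false]
7. n3.mk = 12  [terminal]
8. n2.pre = 0  [0]
9. n2.depth = false  [B.ok == true]
10. n1.lim = false  [B.pre > 0]
11. n1.pre = 27  [S.key + 7]
12. n4.key = 14  [S₁.pre * -2 + 68]
13. n4.depth = "nkv"  [S₀.depth ++ "v"]
14. n5.lim = 29  [terminal]
15. n6.val = "nz"  [terminal]
16. n8.mk = -9  [terminal]
17. n7.off = true  [b.mk > -10]
18. n7.ok = true  [b.mk > -10]
19. n4.lim = true  [C.off == true]
20. n4.pre = -5  [len(S.depth) - 8]
21. n9.mk = 5  [terminal]
22. n0.lim = true  [S₁.lim == false]
23. n0.pre = 17  [S₀.key * -1 + 46]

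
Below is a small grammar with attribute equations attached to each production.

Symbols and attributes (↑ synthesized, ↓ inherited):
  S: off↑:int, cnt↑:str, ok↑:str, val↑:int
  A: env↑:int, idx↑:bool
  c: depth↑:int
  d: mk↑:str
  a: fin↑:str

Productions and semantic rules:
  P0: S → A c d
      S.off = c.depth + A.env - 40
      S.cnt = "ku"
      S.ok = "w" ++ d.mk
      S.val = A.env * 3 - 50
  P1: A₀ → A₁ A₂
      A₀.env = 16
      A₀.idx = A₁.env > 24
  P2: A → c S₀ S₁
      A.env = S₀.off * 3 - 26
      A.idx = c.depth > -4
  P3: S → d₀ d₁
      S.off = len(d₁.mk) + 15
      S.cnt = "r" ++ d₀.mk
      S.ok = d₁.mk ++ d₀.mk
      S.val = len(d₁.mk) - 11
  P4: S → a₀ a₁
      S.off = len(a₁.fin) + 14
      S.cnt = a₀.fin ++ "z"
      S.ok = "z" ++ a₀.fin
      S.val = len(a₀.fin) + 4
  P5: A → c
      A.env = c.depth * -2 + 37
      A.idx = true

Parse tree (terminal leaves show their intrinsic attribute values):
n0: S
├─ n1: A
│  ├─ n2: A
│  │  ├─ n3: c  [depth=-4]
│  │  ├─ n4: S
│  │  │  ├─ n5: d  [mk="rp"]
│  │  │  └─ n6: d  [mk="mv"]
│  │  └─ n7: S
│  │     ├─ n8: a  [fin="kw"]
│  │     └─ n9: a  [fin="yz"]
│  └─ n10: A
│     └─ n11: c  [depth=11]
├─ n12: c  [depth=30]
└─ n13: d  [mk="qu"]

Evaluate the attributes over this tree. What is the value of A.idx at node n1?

true

1. n3.depth = -4  [terminal]
2. n5.mk = "rp"  [terminal]
3. n6.mk = "mv"  [terminal]
4. n4.off = 17  [len(d₁.mk) + 15]
5. n4.cnt = "rrp"  ["r" ++ d₀.mk]
6. n4.ok = "mvrp"  [d₁.mk ++ d₀.mk]
7. n4.val = -9  [len(d₁.mk) - 11]
8. n8.fin = "kw"  [terminal]
9. n9.fin = "yz"  [terminal]
10. n7.off = 16  [len(a₁.fin) + 14]
11. n7.cnt = "kwz"  [a₀.fin ++ "z"]
12. n7.ok = "zkw"  ["z" ++ a₀.fin]
13. n7.val = 6  [len(a₀.fin) + 4]
14. n2.env = 25  [S₀.off * 3 - 26]
15. n2.idx = false  [c.depth > -4]
16. n11.depth = 11  [terminal]
17. n10.env = 15  [c.depth * -2 + 37]
18. n10.idx = true  [true]
19. n1.env = 16  [16]
20. n1.idx = true  [A₁.env > 24]
21. n12.depth = 30  [terminal]
22. n13.mk = "qu"  [terminal]
23. n0.off = 6  [c.depth + A.env - 40]
24. n0.cnt = "ku"  ["ku"]
25. n0.ok = "wqu"  ["w" ++ d.mk]
26. n0.val = -2  [A.env * 3 - 50]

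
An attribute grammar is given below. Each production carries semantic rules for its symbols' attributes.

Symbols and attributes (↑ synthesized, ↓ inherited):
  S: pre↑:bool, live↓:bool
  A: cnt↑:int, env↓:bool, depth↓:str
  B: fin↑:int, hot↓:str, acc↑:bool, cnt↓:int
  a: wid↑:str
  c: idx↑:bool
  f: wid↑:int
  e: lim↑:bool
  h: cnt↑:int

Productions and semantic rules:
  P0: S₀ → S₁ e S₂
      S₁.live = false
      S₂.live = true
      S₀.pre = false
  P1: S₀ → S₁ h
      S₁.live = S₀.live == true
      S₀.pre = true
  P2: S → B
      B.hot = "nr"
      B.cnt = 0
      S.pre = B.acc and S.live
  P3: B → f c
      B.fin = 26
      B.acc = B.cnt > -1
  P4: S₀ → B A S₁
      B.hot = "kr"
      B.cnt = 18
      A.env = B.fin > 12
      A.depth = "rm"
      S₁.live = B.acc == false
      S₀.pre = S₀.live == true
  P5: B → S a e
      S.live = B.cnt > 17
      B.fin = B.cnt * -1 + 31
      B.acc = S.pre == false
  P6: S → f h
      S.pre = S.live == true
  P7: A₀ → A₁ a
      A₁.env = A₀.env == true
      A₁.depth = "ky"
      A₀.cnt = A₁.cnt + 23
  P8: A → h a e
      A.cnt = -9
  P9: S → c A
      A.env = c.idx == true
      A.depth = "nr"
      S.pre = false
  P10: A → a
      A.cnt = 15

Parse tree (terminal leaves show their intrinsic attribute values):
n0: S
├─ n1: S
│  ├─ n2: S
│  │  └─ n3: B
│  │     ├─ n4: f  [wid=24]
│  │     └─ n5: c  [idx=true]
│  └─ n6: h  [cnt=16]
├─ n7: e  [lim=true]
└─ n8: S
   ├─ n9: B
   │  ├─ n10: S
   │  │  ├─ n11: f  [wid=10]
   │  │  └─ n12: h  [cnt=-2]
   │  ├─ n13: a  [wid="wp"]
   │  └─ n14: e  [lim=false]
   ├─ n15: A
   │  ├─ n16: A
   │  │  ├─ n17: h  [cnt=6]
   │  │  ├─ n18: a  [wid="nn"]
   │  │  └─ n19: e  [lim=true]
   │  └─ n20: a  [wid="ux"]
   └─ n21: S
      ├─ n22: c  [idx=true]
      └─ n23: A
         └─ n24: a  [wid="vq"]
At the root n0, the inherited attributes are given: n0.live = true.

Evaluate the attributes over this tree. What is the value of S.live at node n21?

1. n0.live = true  [given at root]
2. n1.live = false  [false]
3. n2.live = false  [S₀.live == true]
4. n3.hot = "nr"  ["nr"]
5. n3.cnt = 0  [0]
6. n4.wid = 24  [terminal]
7. n5.idx = true  [terminal]
8. n3.fin = 26  [26]
9. n3.acc = true  [B.cnt > -1]
10. n2.pre = false  [B.acc and S.live]
11. n6.cnt = 16  [terminal]
12. n1.pre = true  [true]
13. n7.lim = true  [terminal]
14. n8.live = true  [true]
15. n9.hot = "kr"  ["kr"]
16. n9.cnt = 18  [18]
17. n10.live = true  [B.cnt > 17]
18. n11.wid = 10  [terminal]
19. n12.cnt = -2  [terminal]
20. n10.pre = true  [S.live == true]
21. n13.wid = "wp"  [terminal]
22. n14.lim = false  [terminal]
23. n9.fin = 13  [B.cnt * -1 + 31]
24. n9.acc = false  [S.pre == false]
25. n15.env = true  [B.fin > 12]
26. n15.depth = "rm"  ["rm"]
27. n16.env = true  [A₀.env == true]
28. n16.depth = "ky"  ["ky"]
29. n17.cnt = 6  [terminal]
30. n18.wid = "nn"  [terminal]
31. n19.lim = true  [terminal]
32. n16.cnt = -9  [-9]
33. n20.wid = "ux"  [terminal]
34. n15.cnt = 14  [A₁.cnt + 23]
35. n21.live = true  [B.acc == false]
36. n22.idx = true  [terminal]
37. n23.env = true  [c.idx == true]
38. n23.depth = "nr"  ["nr"]
39. n24.wid = "vq"  [terminal]
40. n23.cnt = 15  [15]
41. n21.pre = false  [false]
42. n8.pre = true  [S₀.live == true]
43. n0.pre = false  [false]

true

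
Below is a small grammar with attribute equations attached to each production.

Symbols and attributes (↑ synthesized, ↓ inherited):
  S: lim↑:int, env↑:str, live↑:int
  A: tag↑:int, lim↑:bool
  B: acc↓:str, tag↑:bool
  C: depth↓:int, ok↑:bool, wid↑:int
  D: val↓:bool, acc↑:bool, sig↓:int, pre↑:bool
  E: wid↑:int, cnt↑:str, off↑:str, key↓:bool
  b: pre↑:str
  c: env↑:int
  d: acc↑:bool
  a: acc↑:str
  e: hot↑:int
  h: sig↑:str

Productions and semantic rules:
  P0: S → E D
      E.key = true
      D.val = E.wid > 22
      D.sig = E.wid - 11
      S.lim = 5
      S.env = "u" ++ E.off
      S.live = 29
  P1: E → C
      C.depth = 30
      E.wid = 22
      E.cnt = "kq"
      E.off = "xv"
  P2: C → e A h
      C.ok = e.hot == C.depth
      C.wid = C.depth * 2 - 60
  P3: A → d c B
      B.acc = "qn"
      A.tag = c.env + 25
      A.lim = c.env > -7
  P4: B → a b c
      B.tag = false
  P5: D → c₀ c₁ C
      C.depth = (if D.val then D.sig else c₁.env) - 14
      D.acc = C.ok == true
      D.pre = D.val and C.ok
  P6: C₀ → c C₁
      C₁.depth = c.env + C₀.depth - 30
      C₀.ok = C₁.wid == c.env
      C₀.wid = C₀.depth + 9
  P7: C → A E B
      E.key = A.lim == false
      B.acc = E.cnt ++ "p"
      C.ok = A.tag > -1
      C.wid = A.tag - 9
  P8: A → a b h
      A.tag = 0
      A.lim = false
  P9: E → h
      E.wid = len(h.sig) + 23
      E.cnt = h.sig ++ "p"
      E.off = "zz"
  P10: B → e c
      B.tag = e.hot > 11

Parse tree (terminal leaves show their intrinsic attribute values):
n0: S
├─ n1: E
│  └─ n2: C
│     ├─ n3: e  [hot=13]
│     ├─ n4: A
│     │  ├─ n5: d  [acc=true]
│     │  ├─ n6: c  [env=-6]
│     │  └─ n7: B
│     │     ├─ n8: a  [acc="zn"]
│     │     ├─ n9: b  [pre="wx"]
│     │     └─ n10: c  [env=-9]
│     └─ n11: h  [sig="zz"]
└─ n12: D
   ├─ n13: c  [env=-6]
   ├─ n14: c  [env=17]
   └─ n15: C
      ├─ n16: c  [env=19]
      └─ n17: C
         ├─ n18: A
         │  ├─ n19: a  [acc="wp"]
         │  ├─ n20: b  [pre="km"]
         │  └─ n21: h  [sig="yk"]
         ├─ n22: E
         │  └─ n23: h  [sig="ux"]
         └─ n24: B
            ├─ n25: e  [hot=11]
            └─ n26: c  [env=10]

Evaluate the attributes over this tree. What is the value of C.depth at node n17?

1. n1.key = true  [true]
2. n2.depth = 30  [30]
3. n3.hot = 13  [terminal]
4. n5.acc = true  [terminal]
5. n6.env = -6  [terminal]
6. n7.acc = "qn"  ["qn"]
7. n8.acc = "zn"  [terminal]
8. n9.pre = "wx"  [terminal]
9. n10.env = -9  [terminal]
10. n7.tag = false  [false]
11. n4.tag = 19  [c.env + 25]
12. n4.lim = true  [c.env > -7]
13. n11.sig = "zz"  [terminal]
14. n2.ok = false  [e.hot == C.depth]
15. n2.wid = 0  [C.depth * 2 - 60]
16. n1.wid = 22  [22]
17. n1.cnt = "kq"  ["kq"]
18. n1.off = "xv"  ["xv"]
19. n12.val = false  [E.wid > 22]
20. n12.sig = 11  [E.wid - 11]
21. n13.env = -6  [terminal]
22. n14.env = 17  [terminal]
23. n15.depth = 3  [(if D.val then D.sig else c₁.env) - 14]
24. n16.env = 19  [terminal]
25. n17.depth = -8  [c.env + C₀.depth - 30]
26. n19.acc = "wp"  [terminal]
27. n20.pre = "km"  [terminal]
28. n21.sig = "yk"  [terminal]
29. n18.tag = 0  [0]
30. n18.lim = false  [false]
31. n22.key = true  [A.lim == false]
32. n23.sig = "ux"  [terminal]
33. n22.wid = 25  [len(h.sig) + 23]
34. n22.cnt = "uxp"  [h.sig ++ "p"]
35. n22.off = "zz"  ["zz"]
36. n24.acc = "uxpp"  [E.cnt ++ "p"]
37. n25.hot = 11  [terminal]
38. n26.env = 10  [terminal]
39. n24.tag = false  [e.hot > 11]
40. n17.ok = true  [A.tag > -1]
41. n17.wid = -9  [A.tag - 9]
42. n15.ok = false  [C₁.wid == c.env]
43. n15.wid = 12  [C₀.depth + 9]
44. n12.acc = false  [C.ok == true]
45. n12.pre = false  [D.val and C.ok]
46. n0.lim = 5  [5]
47. n0.env = "uxv"  ["u" ++ E.off]
48. n0.live = 29  [29]

-8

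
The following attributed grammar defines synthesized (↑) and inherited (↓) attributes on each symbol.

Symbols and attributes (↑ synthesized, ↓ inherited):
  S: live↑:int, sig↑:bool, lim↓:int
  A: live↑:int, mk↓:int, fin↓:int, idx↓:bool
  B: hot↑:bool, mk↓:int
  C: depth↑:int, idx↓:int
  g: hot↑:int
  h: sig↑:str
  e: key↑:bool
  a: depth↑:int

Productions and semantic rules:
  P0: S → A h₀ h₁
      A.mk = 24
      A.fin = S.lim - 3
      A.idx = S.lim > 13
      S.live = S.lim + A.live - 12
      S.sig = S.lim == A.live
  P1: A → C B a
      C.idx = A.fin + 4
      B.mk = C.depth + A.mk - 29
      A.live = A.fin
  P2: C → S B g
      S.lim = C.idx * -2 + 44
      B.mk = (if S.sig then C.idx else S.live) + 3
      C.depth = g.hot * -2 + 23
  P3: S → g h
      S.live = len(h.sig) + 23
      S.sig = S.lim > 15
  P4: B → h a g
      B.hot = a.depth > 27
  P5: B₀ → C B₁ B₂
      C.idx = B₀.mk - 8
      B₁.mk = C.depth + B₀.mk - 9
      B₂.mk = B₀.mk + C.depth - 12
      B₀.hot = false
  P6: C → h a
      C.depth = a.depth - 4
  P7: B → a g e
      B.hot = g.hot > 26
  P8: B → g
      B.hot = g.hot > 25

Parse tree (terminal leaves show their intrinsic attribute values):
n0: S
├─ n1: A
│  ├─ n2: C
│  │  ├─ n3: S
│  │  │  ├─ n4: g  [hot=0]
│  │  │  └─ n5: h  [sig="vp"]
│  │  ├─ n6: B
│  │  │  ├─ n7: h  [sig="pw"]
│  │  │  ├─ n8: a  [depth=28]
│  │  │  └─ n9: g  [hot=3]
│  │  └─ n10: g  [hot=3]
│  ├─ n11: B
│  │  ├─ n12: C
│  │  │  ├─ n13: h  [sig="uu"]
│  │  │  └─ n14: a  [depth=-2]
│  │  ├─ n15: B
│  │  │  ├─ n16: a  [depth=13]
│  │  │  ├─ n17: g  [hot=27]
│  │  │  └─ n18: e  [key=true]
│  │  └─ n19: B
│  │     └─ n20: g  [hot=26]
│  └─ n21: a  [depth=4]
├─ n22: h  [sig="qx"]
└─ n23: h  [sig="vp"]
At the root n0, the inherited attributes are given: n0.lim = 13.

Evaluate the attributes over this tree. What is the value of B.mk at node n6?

1. n0.lim = 13  [given at root]
2. n1.mk = 24  [24]
3. n1.fin = 10  [S.lim - 3]
4. n1.idx = false  [S.lim > 13]
5. n2.idx = 14  [A.fin + 4]
6. n3.lim = 16  [C.idx * -2 + 44]
7. n4.hot = 0  [terminal]
8. n5.sig = "vp"  [terminal]
9. n3.live = 25  [len(h.sig) + 23]
10. n3.sig = true  [S.lim > 15]
11. n6.mk = 17  [(if S.sig then C.idx else S.live) + 3]
12. n7.sig = "pw"  [terminal]
13. n8.depth = 28  [terminal]
14. n9.hot = 3  [terminal]
15. n6.hot = true  [a.depth > 27]
16. n10.hot = 3  [terminal]
17. n2.depth = 17  [g.hot * -2 + 23]
18. n11.mk = 12  [C.depth + A.mk - 29]
19. n12.idx = 4  [B₀.mk - 8]
20. n13.sig = "uu"  [terminal]
21. n14.depth = -2  [terminal]
22. n12.depth = -6  [a.depth - 4]
23. n15.mk = -3  [C.depth + B₀.mk - 9]
24. n16.depth = 13  [terminal]
25. n17.hot = 27  [terminal]
26. n18.key = true  [terminal]
27. n15.hot = true  [g.hot > 26]
28. n19.mk = -6  [B₀.mk + C.depth - 12]
29. n20.hot = 26  [terminal]
30. n19.hot = true  [g.hot > 25]
31. n11.hot = false  [false]
32. n21.depth = 4  [terminal]
33. n1.live = 10  [A.fin]
34. n22.sig = "qx"  [terminal]
35. n23.sig = "vp"  [terminal]
36. n0.live = 11  [S.lim + A.live - 12]
37. n0.sig = false  [S.lim == A.live]

17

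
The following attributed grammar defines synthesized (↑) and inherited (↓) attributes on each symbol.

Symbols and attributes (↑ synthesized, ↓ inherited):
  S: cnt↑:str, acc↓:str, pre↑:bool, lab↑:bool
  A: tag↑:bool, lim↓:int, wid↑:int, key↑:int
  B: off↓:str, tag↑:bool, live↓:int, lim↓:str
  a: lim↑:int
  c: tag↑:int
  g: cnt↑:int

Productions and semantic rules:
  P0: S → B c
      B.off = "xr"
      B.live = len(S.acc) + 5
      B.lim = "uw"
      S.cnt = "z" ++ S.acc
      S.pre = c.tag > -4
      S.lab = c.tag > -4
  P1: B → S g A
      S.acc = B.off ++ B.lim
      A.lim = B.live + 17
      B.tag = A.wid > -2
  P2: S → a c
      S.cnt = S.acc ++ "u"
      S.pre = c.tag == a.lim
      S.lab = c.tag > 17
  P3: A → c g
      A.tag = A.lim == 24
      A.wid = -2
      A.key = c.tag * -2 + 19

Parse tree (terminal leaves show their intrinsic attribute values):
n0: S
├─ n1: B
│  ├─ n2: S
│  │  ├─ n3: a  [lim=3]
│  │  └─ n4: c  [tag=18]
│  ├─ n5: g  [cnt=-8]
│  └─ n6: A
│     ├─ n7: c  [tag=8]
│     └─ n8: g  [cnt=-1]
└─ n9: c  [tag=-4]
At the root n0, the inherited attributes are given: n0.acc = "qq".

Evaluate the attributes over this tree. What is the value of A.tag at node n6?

1. n0.acc = "qq"  [given at root]
2. n1.off = "xr"  ["xr"]
3. n1.live = 7  [len(S.acc) + 5]
4. n1.lim = "uw"  ["uw"]
5. n2.acc = "xruw"  [B.off ++ B.lim]
6. n3.lim = 3  [terminal]
7. n4.tag = 18  [terminal]
8. n2.cnt = "xruwu"  [S.acc ++ "u"]
9. n2.pre = false  [c.tag == a.lim]
10. n2.lab = true  [c.tag > 17]
11. n5.cnt = -8  [terminal]
12. n6.lim = 24  [B.live + 17]
13. n7.tag = 8  [terminal]
14. n8.cnt = -1  [terminal]
15. n6.tag = true  [A.lim == 24]
16. n6.wid = -2  [-2]
17. n6.key = 3  [c.tag * -2 + 19]
18. n1.tag = false  [A.wid > -2]
19. n9.tag = -4  [terminal]
20. n0.cnt = "zqq"  ["z" ++ S.acc]
21. n0.pre = false  [c.tag > -4]
22. n0.lab = false  [c.tag > -4]

true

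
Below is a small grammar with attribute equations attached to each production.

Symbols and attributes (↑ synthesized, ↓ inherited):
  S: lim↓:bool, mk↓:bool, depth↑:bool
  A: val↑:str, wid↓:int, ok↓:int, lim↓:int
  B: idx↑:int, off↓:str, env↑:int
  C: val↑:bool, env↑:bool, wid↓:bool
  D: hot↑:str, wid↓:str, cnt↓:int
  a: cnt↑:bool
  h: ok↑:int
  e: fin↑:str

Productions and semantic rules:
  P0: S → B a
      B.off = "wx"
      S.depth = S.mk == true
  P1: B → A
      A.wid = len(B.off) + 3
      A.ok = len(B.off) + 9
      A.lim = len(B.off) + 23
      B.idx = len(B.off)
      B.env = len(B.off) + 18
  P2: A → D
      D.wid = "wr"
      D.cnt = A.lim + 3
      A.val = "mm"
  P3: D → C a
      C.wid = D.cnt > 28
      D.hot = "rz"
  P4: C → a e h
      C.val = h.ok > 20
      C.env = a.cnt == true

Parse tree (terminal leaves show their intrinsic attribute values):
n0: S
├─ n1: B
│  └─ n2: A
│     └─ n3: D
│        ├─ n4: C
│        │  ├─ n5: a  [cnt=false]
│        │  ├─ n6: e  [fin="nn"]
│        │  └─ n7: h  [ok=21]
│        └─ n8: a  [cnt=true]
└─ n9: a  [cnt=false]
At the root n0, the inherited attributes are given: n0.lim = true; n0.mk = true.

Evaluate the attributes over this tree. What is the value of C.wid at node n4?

1. n0.lim = true  [given at root]
2. n0.mk = true  [given at root]
3. n1.off = "wx"  ["wx"]
4. n2.wid = 5  [len(B.off) + 3]
5. n2.ok = 11  [len(B.off) + 9]
6. n2.lim = 25  [len(B.off) + 23]
7. n3.wid = "wr"  ["wr"]
8. n3.cnt = 28  [A.lim + 3]
9. n4.wid = false  [D.cnt > 28]
10. n5.cnt = false  [terminal]
11. n6.fin = "nn"  [terminal]
12. n7.ok = 21  [terminal]
13. n4.val = true  [h.ok > 20]
14. n4.env = false  [a.cnt == true]
15. n8.cnt = true  [terminal]
16. n3.hot = "rz"  ["rz"]
17. n2.val = "mm"  ["mm"]
18. n1.idx = 2  [len(B.off)]
19. n1.env = 20  [len(B.off) + 18]
20. n9.cnt = false  [terminal]
21. n0.depth = true  [S.mk == true]

false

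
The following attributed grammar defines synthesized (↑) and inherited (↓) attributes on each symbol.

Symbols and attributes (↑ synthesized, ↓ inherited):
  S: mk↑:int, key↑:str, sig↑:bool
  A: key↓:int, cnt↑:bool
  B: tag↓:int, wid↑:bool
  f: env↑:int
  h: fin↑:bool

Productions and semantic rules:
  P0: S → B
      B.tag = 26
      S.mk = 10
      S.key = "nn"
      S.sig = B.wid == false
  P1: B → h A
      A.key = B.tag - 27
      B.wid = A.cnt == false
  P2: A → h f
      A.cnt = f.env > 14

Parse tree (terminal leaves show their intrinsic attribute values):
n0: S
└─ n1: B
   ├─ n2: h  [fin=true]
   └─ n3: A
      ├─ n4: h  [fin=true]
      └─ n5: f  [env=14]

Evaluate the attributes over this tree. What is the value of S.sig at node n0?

1. n1.tag = 26  [26]
2. n2.fin = true  [terminal]
3. n3.key = -1  [B.tag - 27]
4. n4.fin = true  [terminal]
5. n5.env = 14  [terminal]
6. n3.cnt = false  [f.env > 14]
7. n1.wid = true  [A.cnt == false]
8. n0.mk = 10  [10]
9. n0.key = "nn"  ["nn"]
10. n0.sig = false  [B.wid == false]

false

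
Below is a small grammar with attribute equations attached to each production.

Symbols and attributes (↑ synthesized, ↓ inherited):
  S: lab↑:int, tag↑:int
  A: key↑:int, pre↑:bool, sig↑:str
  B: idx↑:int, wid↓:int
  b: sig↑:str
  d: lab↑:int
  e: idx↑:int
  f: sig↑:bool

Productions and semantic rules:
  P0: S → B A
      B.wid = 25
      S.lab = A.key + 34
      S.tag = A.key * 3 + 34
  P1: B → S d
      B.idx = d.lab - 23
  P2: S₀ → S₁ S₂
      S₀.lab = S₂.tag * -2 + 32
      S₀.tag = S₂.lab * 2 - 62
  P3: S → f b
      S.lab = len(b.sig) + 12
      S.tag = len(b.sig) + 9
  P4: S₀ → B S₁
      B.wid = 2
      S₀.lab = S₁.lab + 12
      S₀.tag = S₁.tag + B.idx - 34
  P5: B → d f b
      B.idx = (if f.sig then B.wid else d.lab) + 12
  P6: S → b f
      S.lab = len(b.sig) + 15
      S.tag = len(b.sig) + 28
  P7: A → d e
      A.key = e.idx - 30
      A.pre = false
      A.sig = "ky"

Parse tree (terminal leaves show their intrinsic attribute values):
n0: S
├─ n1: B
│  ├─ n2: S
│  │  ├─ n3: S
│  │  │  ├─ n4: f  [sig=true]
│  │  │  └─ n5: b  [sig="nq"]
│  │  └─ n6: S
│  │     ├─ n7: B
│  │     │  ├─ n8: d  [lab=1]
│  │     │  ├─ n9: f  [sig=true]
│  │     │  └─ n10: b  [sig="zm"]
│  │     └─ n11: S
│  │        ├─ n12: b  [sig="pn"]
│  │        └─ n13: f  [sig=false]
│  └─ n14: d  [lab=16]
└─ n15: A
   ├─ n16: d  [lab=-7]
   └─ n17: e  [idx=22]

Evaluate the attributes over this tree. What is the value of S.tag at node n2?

-4

1. n1.wid = 25  [25]
2. n4.sig = true  [terminal]
3. n5.sig = "nq"  [terminal]
4. n3.lab = 14  [len(b.sig) + 12]
5. n3.tag = 11  [len(b.sig) + 9]
6. n7.wid = 2  [2]
7. n8.lab = 1  [terminal]
8. n9.sig = true  [terminal]
9. n10.sig = "zm"  [terminal]
10. n7.idx = 14  [(if f.sig then B.wid else d.lab) + 12]
11. n12.sig = "pn"  [terminal]
12. n13.sig = false  [terminal]
13. n11.lab = 17  [len(b.sig) + 15]
14. n11.tag = 30  [len(b.sig) + 28]
15. n6.lab = 29  [S₁.lab + 12]
16. n6.tag = 10  [S₁.tag + B.idx - 34]
17. n2.lab = 12  [S₂.tag * -2 + 32]
18. n2.tag = -4  [S₂.lab * 2 - 62]
19. n14.lab = 16  [terminal]
20. n1.idx = -7  [d.lab - 23]
21. n16.lab = -7  [terminal]
22. n17.idx = 22  [terminal]
23. n15.key = -8  [e.idx - 30]
24. n15.pre = false  [false]
25. n15.sig = "ky"  ["ky"]
26. n0.lab = 26  [A.key + 34]
27. n0.tag = 10  [A.key * 3 + 34]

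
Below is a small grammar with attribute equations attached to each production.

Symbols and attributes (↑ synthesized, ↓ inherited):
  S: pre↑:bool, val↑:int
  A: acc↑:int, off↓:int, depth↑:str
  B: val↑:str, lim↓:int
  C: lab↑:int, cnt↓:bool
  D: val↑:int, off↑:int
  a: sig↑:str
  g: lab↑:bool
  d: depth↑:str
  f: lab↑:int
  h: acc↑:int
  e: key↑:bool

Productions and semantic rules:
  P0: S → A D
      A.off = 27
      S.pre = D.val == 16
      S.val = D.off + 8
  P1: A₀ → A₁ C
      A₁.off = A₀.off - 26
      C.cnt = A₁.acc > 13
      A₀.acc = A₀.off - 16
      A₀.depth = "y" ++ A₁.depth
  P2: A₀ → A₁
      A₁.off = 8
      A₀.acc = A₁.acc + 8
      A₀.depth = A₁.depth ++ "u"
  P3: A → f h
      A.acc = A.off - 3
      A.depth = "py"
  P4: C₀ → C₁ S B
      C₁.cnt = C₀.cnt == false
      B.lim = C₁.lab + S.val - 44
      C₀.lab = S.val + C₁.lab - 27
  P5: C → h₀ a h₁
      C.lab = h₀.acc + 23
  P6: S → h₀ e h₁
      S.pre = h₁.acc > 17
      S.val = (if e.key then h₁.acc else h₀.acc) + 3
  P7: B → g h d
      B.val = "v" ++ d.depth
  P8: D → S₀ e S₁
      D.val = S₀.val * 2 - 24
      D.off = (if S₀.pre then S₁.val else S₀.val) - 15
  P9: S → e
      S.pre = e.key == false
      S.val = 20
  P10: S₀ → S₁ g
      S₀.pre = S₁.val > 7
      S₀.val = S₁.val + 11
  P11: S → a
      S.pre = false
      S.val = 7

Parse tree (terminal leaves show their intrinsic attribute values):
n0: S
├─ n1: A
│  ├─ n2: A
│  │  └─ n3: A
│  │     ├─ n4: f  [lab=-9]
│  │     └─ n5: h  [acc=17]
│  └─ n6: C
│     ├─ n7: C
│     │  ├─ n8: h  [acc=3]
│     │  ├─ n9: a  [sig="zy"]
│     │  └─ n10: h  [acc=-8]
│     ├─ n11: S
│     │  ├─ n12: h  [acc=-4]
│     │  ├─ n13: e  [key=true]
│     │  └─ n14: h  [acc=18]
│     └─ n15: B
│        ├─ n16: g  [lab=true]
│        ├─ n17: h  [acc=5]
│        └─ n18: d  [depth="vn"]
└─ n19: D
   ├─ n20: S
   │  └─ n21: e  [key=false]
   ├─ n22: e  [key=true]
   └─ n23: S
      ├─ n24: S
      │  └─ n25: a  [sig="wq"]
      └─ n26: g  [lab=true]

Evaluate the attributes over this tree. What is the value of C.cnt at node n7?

1. n1.off = 27  [27]
2. n2.off = 1  [A₀.off - 26]
3. n3.off = 8  [8]
4. n4.lab = -9  [terminal]
5. n5.acc = 17  [terminal]
6. n3.acc = 5  [A.off - 3]
7. n3.depth = "py"  ["py"]
8. n2.acc = 13  [A₁.acc + 8]
9. n2.depth = "pyu"  [A₁.depth ++ "u"]
10. n6.cnt = false  [A₁.acc > 13]
11. n7.cnt = true  [C₀.cnt == false]
12. n8.acc = 3  [terminal]
13. n9.sig = "zy"  [terminal]
14. n10.acc = -8  [terminal]
15. n7.lab = 26  [h₀.acc + 23]
16. n12.acc = -4  [terminal]
17. n13.key = true  [terminal]
18. n14.acc = 18  [terminal]
19. n11.pre = true  [h₁.acc > 17]
20. n11.val = 21  [(if e.key then h₁.acc else h₀.acc) + 3]
21. n15.lim = 3  [C₁.lab + S.val - 44]
22. n16.lab = true  [terminal]
23. n17.acc = 5  [terminal]
24. n18.depth = "vn"  [terminal]
25. n15.val = "vvn"  ["v" ++ d.depth]
26. n6.lab = 20  [S.val + C₁.lab - 27]
27. n1.acc = 11  [A₀.off - 16]
28. n1.depth = "ypyu"  ["y" ++ A₁.depth]
29. n21.key = false  [terminal]
30. n20.pre = true  [e.key == false]
31. n20.val = 20  [20]
32. n22.key = true  [terminal]
33. n25.sig = "wq"  [terminal]
34. n24.pre = false  [false]
35. n24.val = 7  [7]
36. n26.lab = true  [terminal]
37. n23.pre = false  [S₁.val > 7]
38. n23.val = 18  [S₁.val + 11]
39. n19.val = 16  [S₀.val * 2 - 24]
40. n19.off = 3  [(if S₀.pre then S₁.val else S₀.val) - 15]
41. n0.pre = true  [D.val == 16]
42. n0.val = 11  [D.off + 8]

true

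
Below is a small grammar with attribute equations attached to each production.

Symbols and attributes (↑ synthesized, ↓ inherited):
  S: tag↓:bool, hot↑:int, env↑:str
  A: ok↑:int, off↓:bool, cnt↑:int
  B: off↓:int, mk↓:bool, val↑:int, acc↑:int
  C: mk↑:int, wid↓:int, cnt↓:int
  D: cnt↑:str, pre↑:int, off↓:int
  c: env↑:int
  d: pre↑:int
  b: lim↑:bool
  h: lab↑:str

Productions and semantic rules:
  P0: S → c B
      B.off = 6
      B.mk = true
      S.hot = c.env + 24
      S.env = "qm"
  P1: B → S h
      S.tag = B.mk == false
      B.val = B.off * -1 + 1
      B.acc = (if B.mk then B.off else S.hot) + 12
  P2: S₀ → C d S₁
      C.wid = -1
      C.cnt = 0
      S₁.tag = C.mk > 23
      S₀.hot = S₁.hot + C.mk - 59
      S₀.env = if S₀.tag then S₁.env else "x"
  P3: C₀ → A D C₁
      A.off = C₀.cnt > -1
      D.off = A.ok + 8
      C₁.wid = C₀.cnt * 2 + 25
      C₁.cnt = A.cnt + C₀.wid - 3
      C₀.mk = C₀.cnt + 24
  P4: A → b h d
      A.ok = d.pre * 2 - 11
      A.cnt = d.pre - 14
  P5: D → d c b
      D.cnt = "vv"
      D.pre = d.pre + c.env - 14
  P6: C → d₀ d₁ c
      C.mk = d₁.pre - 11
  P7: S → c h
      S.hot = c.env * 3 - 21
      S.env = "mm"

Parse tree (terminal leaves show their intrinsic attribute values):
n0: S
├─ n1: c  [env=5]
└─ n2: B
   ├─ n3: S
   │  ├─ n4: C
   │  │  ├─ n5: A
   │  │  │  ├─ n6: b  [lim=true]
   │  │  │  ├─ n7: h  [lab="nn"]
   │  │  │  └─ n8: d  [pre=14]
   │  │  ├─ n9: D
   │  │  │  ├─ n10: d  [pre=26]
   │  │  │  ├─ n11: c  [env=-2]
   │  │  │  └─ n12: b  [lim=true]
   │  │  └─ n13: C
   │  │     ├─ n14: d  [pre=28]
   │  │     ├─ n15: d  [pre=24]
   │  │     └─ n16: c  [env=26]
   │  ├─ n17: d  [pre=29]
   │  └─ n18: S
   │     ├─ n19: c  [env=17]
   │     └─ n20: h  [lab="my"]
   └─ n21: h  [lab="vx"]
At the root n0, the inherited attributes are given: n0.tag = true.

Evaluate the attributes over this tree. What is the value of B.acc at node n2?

1. n0.tag = true  [given at root]
2. n1.env = 5  [terminal]
3. n2.off = 6  [6]
4. n2.mk = true  [true]
5. n3.tag = false  [B.mk == false]
6. n4.wid = -1  [-1]
7. n4.cnt = 0  [0]
8. n5.off = true  [C₀.cnt > -1]
9. n6.lim = true  [terminal]
10. n7.lab = "nn"  [terminal]
11. n8.pre = 14  [terminal]
12. n5.ok = 17  [d.pre * 2 - 11]
13. n5.cnt = 0  [d.pre - 14]
14. n9.off = 25  [A.ok + 8]
15. n10.pre = 26  [terminal]
16. n11.env = -2  [terminal]
17. n12.lim = true  [terminal]
18. n9.cnt = "vv"  ["vv"]
19. n9.pre = 10  [d.pre + c.env - 14]
20. n13.wid = 25  [C₀.cnt * 2 + 25]
21. n13.cnt = -4  [A.cnt + C₀.wid - 3]
22. n14.pre = 28  [terminal]
23. n15.pre = 24  [terminal]
24. n16.env = 26  [terminal]
25. n13.mk = 13  [d₁.pre - 11]
26. n4.mk = 24  [C₀.cnt + 24]
27. n17.pre = 29  [terminal]
28. n18.tag = true  [C.mk > 23]
29. n19.env = 17  [terminal]
30. n20.lab = "my"  [terminal]
31. n18.hot = 30  [c.env * 3 - 21]
32. n18.env = "mm"  ["mm"]
33. n3.hot = -5  [S₁.hot + C.mk - 59]
34. n3.env = "x"  [if S₀.tag then S₁.env else "x"]
35. n21.lab = "vx"  [terminal]
36. n2.val = -5  [B.off * -1 + 1]
37. n2.acc = 18  [(if B.mk then B.off else S.hot) + 12]
38. n0.hot = 29  [c.env + 24]
39. n0.env = "qm"  ["qm"]

18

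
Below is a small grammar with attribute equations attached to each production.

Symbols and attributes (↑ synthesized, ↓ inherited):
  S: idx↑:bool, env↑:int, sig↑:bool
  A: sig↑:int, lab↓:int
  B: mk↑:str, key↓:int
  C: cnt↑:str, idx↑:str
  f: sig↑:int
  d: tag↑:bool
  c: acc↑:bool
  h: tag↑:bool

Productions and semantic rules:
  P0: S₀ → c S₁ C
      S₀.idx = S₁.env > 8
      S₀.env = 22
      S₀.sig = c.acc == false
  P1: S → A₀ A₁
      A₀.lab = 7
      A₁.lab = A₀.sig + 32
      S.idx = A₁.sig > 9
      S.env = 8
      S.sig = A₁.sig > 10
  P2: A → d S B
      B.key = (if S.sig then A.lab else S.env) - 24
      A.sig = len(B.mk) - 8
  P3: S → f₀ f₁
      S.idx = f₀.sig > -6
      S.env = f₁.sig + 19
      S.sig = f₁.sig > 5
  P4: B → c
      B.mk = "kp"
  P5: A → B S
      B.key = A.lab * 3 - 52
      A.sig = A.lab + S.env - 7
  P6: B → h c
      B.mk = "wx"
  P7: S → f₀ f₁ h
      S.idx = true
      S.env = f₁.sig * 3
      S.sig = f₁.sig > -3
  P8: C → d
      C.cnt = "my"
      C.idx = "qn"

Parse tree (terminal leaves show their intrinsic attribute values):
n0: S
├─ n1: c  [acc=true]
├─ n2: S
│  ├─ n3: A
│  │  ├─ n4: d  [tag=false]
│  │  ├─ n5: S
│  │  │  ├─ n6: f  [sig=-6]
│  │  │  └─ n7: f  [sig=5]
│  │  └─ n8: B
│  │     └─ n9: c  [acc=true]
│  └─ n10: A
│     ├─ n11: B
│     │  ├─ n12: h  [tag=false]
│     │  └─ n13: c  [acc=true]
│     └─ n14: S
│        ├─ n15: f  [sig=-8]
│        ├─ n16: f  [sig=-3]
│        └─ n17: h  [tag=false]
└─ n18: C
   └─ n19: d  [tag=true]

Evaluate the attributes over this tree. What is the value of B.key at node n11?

1. n1.acc = true  [terminal]
2. n3.lab = 7  [7]
3. n4.tag = false  [terminal]
4. n6.sig = -6  [terminal]
5. n7.sig = 5  [terminal]
6. n5.idx = false  [f₀.sig > -6]
7. n5.env = 24  [f₁.sig + 19]
8. n5.sig = false  [f₁.sig > 5]
9. n8.key = 0  [(if S.sig then A.lab else S.env) - 24]
10. n9.acc = true  [terminal]
11. n8.mk = "kp"  ["kp"]
12. n3.sig = -6  [len(B.mk) - 8]
13. n10.lab = 26  [A₀.sig + 32]
14. n11.key = 26  [A.lab * 3 - 52]
15. n12.tag = false  [terminal]
16. n13.acc = true  [terminal]
17. n11.mk = "wx"  ["wx"]
18. n15.sig = -8  [terminal]
19. n16.sig = -3  [terminal]
20. n17.tag = false  [terminal]
21. n14.idx = true  [true]
22. n14.env = -9  [f₁.sig * 3]
23. n14.sig = false  [f₁.sig > -3]
24. n10.sig = 10  [A.lab + S.env - 7]
25. n2.idx = true  [A₁.sig > 9]
26. n2.env = 8  [8]
27. n2.sig = false  [A₁.sig > 10]
28. n19.tag = true  [terminal]
29. n18.cnt = "my"  ["my"]
30. n18.idx = "qn"  ["qn"]
31. n0.idx = false  [S₁.env > 8]
32. n0.env = 22  [22]
33. n0.sig = false  [c.acc == false]

26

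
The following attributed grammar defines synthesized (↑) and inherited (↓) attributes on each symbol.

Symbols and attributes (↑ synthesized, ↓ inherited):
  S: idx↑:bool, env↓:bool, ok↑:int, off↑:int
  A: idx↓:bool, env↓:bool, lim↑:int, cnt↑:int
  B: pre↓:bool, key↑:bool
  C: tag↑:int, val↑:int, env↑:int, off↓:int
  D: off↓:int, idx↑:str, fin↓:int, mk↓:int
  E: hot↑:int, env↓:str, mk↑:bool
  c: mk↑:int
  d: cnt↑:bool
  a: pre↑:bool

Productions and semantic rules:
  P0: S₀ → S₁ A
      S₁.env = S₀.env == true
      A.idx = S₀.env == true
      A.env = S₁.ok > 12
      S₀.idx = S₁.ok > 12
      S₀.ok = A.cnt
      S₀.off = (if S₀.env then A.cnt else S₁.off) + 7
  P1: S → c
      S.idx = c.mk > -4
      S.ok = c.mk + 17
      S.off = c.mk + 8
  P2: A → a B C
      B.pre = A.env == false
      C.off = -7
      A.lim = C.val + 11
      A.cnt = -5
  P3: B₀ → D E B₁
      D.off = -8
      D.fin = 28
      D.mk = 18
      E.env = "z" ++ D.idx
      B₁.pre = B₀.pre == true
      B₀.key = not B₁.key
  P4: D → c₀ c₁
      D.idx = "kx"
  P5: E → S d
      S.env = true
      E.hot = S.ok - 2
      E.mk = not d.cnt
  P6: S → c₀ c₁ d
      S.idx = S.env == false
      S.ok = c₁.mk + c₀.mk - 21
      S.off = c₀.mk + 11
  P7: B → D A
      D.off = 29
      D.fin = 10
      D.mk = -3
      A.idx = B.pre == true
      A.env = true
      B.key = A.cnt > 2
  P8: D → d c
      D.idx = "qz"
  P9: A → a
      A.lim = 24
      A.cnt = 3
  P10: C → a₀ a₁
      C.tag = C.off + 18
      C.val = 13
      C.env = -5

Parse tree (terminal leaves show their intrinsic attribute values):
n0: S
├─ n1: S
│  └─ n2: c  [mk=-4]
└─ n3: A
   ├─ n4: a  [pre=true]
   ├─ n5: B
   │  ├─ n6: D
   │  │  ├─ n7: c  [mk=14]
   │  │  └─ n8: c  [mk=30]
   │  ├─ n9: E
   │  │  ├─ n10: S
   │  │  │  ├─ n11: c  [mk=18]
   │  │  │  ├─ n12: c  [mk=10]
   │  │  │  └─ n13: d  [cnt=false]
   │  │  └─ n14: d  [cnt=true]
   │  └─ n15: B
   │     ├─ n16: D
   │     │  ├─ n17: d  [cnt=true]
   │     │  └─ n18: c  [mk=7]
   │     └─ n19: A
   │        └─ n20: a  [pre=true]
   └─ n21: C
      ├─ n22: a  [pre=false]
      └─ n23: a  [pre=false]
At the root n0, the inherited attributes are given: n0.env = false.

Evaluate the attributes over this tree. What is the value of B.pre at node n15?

1. n0.env = false  [given at root]
2. n1.env = false  [S₀.env == true]
3. n2.mk = -4  [terminal]
4. n1.idx = false  [c.mk > -4]
5. n1.ok = 13  [c.mk + 17]
6. n1.off = 4  [c.mk + 8]
7. n3.idx = false  [S₀.env == true]
8. n3.env = true  [S₁.ok > 12]
9. n4.pre = true  [terminal]
10. n5.pre = false  [A.env == false]
11. n6.off = -8  [-8]
12. n6.fin = 28  [28]
13. n6.mk = 18  [18]
14. n7.mk = 14  [terminal]
15. n8.mk = 30  [terminal]
16. n6.idx = "kx"  ["kx"]
17. n9.env = "zkx"  ["z" ++ D.idx]
18. n10.env = true  [true]
19. n11.mk = 18  [terminal]
20. n12.mk = 10  [terminal]
21. n13.cnt = false  [terminal]
22. n10.idx = false  [S.env == false]
23. n10.ok = 7  [c₁.mk + c₀.mk - 21]
24. n10.off = 29  [c₀.mk + 11]
25. n14.cnt = true  [terminal]
26. n9.hot = 5  [S.ok - 2]
27. n9.mk = false  [not d.cnt]
28. n15.pre = false  [B₀.pre == true]
29. n16.off = 29  [29]
30. n16.fin = 10  [10]
31. n16.mk = -3  [-3]
32. n17.cnt = true  [terminal]
33. n18.mk = 7  [terminal]
34. n16.idx = "qz"  ["qz"]
35. n19.idx = false  [B.pre == true]
36. n19.env = true  [true]
37. n20.pre = true  [terminal]
38. n19.lim = 24  [24]
39. n19.cnt = 3  [3]
40. n15.key = true  [A.cnt > 2]
41. n5.key = false  [not B₁.key]
42. n21.off = -7  [-7]
43. n22.pre = false  [terminal]
44. n23.pre = false  [terminal]
45. n21.tag = 11  [C.off + 18]
46. n21.val = 13  [13]
47. n21.env = -5  [-5]
48. n3.lim = 24  [C.val + 11]
49. n3.cnt = -5  [-5]
50. n0.idx = true  [S₁.ok > 12]
51. n0.ok = -5  [A.cnt]
52. n0.off = 11  [(if S₀.env then A.cnt else S₁.off) + 7]

false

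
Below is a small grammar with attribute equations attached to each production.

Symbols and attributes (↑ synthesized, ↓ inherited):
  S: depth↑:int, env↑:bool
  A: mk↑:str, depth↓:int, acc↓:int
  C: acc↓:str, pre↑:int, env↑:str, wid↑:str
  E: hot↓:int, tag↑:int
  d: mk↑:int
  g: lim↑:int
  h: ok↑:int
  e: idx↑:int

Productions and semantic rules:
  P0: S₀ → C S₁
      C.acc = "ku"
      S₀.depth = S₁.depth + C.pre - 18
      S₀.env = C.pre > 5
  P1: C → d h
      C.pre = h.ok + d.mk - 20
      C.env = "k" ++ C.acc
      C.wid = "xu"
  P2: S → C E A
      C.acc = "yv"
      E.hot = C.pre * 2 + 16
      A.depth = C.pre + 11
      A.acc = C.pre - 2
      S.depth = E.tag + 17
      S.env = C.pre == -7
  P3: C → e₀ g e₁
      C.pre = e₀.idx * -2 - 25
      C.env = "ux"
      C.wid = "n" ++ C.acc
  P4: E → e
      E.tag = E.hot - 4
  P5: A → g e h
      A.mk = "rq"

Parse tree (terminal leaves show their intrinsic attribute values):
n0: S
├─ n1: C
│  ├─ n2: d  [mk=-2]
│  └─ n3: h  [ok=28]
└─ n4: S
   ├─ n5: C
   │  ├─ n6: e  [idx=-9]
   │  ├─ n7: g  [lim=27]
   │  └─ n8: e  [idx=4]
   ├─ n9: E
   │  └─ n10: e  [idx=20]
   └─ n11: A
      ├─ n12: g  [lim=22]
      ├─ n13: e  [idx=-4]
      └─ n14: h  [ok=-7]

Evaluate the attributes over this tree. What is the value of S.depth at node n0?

3

1. n1.acc = "ku"  ["ku"]
2. n2.mk = -2  [terminal]
3. n3.ok = 28  [terminal]
4. n1.pre = 6  [h.ok + d.mk - 20]
5. n1.env = "kku"  ["k" ++ C.acc]
6. n1.wid = "xu"  ["xu"]
7. n5.acc = "yv"  ["yv"]
8. n6.idx = -9  [terminal]
9. n7.lim = 27  [terminal]
10. n8.idx = 4  [terminal]
11. n5.pre = -7  [e₀.idx * -2 - 25]
12. n5.env = "ux"  ["ux"]
13. n5.wid = "nyv"  ["n" ++ C.acc]
14. n9.hot = 2  [C.pre * 2 + 16]
15. n10.idx = 20  [terminal]
16. n9.tag = -2  [E.hot - 4]
17. n11.depth = 4  [C.pre + 11]
18. n11.acc = -9  [C.pre - 2]
19. n12.lim = 22  [terminal]
20. n13.idx = -4  [terminal]
21. n14.ok = -7  [terminal]
22. n11.mk = "rq"  ["rq"]
23. n4.depth = 15  [E.tag + 17]
24. n4.env = true  [C.pre == -7]
25. n0.depth = 3  [S₁.depth + C.pre - 18]
26. n0.env = true  [C.pre > 5]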